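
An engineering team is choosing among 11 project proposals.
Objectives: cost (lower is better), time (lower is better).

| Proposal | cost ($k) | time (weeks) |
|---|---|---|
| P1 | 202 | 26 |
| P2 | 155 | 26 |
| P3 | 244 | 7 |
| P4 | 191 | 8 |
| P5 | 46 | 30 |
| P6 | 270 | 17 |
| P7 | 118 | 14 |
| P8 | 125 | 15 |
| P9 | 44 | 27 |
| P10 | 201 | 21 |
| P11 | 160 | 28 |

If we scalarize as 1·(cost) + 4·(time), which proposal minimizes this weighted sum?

P1: 1·202 + 4·26 = 306
P2: 1·155 + 4·26 = 259
P3: 1·244 + 4·7 = 272
P4: 1·191 + 4·8 = 223
P5: 1·46 + 4·30 = 166
P6: 1·270 + 4·17 = 338
P7: 1·118 + 4·14 = 174
P8: 1·125 + 4·15 = 185
P9: 1·44 + 4·27 = 152
P10: 1·201 + 4·21 = 285
P11: 1·160 + 4·28 = 272
Lowest: P9 at 152.

P9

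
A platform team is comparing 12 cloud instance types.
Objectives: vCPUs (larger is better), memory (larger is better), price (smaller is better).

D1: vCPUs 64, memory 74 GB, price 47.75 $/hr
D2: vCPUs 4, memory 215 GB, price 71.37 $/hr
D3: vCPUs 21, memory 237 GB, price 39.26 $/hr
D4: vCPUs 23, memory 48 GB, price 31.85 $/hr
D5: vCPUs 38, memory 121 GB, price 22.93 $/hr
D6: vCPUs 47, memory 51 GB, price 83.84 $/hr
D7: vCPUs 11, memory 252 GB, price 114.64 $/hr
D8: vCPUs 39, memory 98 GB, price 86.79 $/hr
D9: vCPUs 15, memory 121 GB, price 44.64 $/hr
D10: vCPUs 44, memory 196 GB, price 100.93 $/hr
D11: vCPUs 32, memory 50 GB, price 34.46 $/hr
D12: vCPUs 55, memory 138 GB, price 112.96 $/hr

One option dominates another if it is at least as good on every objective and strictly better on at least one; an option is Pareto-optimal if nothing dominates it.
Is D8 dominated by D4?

D4 vs D8: D4 is worse on vCPUs (23 vs 39), so it does not dominate D8.

No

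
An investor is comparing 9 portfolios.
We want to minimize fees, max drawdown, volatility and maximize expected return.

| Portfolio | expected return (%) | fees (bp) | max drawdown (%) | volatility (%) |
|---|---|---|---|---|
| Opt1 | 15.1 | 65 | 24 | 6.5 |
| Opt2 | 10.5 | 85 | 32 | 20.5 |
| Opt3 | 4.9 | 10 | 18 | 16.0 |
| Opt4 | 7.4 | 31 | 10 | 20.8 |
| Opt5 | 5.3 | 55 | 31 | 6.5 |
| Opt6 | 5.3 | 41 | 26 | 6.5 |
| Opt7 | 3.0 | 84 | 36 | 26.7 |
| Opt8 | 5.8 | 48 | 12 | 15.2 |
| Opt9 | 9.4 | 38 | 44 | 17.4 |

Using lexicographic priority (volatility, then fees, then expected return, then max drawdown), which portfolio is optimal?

Opt6

First minimize volatility: best is 6.5, kept {Opt1, Opt5, Opt6}.
Then minimize fees: best is 41, kept {Opt6}.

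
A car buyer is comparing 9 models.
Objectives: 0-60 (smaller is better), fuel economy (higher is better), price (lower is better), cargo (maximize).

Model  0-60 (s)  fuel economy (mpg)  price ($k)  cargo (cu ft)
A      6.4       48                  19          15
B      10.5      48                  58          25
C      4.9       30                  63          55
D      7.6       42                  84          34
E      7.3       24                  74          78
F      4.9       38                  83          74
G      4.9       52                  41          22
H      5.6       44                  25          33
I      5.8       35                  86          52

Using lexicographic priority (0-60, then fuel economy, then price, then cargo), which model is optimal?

First minimize 0-60: best is 4.9, kept {C, F, G}.
Then maximize fuel economy: best is 52, kept {G}.

G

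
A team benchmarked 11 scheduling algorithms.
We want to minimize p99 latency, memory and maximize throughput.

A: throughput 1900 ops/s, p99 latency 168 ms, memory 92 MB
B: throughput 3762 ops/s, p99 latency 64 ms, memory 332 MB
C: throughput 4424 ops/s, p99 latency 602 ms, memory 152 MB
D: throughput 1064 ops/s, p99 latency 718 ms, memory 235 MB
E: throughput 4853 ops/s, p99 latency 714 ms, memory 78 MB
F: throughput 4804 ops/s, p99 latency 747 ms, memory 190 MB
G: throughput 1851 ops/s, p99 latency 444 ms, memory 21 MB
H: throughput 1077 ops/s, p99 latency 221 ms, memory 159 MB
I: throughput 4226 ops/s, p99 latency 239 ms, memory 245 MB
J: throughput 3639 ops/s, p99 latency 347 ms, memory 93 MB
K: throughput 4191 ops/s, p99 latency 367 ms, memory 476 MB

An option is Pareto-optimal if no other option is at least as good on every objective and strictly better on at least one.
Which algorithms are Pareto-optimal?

A: not dominated.
B: not dominated (best p99 latency).
C: not dominated.
D: dominated by A (throughput 1900≥1064, p99 latency 168≤718, memory 92≤235).
E: not dominated (best throughput).
F: dominated by E (throughput 4853≥4804, p99 latency 714≤747, memory 78≤190).
G: not dominated (best memory).
H: dominated by A (throughput 1900≥1077, p99 latency 168≤221, memory 92≤159).
I: not dominated.
J: not dominated.
K: dominated by I (throughput 4226≥4191, p99 latency 239≤367, memory 245≤476).

A, B, C, E, G, I, J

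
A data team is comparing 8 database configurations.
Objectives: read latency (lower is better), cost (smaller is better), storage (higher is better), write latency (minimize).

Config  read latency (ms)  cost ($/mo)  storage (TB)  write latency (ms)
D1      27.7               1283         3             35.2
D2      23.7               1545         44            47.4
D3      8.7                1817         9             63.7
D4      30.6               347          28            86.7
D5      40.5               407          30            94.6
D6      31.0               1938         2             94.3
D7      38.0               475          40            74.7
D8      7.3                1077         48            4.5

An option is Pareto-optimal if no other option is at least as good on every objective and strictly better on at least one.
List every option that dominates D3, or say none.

D8

D8: read latency 7.3≤8.7, cost 1077≤1817, storage 48≥9, write latency 4.5≤63.7 — dominates D3.
Others (D1, D2, D4, D5, D6, D7) are each worse than D3 on at least one objective.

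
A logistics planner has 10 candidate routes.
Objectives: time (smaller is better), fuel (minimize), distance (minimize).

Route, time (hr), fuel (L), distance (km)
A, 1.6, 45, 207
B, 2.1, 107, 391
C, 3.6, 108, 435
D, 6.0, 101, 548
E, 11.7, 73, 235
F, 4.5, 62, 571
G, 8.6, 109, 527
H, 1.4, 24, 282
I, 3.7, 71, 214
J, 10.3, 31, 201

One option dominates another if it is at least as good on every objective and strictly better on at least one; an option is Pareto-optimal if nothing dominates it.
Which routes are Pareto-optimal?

A: not dominated.
B: dominated by A (time 1.6≤2.1, fuel 45≤107, distance 207≤391).
C: dominated by A (time 1.6≤3.6, fuel 45≤108, distance 207≤435).
D: dominated by A (time 1.6≤6.0, fuel 45≤101, distance 207≤548).
E: dominated by A (time 1.6≤11.7, fuel 45≤73, distance 207≤235).
F: dominated by A (time 1.6≤4.5, fuel 45≤62, distance 207≤571).
G: dominated by A (time 1.6≤8.6, fuel 45≤109, distance 207≤527).
H: not dominated (best time).
I: dominated by A (time 1.6≤3.7, fuel 45≤71, distance 207≤214).
J: not dominated (best distance).

A, H, J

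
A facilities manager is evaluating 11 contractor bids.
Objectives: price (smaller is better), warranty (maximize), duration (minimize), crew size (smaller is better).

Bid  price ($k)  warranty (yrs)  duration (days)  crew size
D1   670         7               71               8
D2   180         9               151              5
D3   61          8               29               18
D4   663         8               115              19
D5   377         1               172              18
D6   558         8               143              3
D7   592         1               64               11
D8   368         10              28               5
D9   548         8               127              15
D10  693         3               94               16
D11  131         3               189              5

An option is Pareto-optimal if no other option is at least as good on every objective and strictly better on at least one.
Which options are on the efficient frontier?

D2, D3, D6, D8, D11

D1: dominated by D8 (price 368≤670, warranty 10≥7, duration 28≤71, crew size 5≤8).
D2: not dominated.
D3: not dominated (best price).
D4: dominated by D3 (price 61≤663, warranty 8≥8, duration 29≤115, crew size 18≤19).
D5: dominated by D2 (price 180≤377, warranty 9≥1, duration 151≤172, crew size 5≤18).
D6: not dominated (best crew size).
D7: dominated by D8 (price 368≤592, warranty 10≥1, duration 28≤64, crew size 5≤11).
D8: not dominated (best warranty).
D9: dominated by D8 (price 368≤548, warranty 10≥8, duration 28≤127, crew size 5≤15).
D10: dominated by D1 (price 670≤693, warranty 7≥3, duration 71≤94, crew size 8≤16).
D11: not dominated.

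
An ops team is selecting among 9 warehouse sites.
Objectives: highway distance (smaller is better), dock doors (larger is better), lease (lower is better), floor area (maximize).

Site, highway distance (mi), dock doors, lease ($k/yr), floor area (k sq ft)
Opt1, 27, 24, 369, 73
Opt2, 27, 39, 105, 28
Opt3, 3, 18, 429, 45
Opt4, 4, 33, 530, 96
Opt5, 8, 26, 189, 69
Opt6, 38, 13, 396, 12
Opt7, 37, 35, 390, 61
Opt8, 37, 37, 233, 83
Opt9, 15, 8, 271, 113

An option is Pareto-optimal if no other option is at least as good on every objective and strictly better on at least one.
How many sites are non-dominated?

7

Opt1: not dominated.
Opt2: not dominated (best dock doors).
Opt3: not dominated (best highway distance).
Opt4: not dominated.
Opt5: not dominated.
Opt6: dominated by Opt1 (highway distance 27≤38, dock doors 24≥13, lease 369≤396, floor area 73≥12).
Opt7: dominated by Opt8 (highway distance 37≤37, dock doors 37≥35, lease 233≤390, floor area 83≥61).
Opt8: not dominated.
Opt9: not dominated (best floor area).
Pareto-optimal: Opt1, Opt2, Opt3, Opt4, Opt5, Opt8, Opt9 → 7.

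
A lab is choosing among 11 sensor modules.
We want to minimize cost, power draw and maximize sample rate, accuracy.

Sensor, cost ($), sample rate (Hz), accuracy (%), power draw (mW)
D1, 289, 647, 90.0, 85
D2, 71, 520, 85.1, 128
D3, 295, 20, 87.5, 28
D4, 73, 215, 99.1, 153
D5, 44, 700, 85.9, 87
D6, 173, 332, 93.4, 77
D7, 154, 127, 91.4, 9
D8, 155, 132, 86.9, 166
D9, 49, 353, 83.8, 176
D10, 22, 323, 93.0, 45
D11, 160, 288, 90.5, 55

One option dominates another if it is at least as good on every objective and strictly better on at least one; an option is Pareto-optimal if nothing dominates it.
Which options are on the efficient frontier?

D1: not dominated.
D2: dominated by D5 (cost 44≤71, sample rate 700≥520, accuracy 85.9≥85.1, power draw 87≤128).
D3: dominated by D7 (cost 154≤295, sample rate 127≥20, accuracy 91.4≥87.5, power draw 9≤28).
D4: not dominated (best accuracy).
D5: not dominated (best sample rate).
D6: not dominated.
D7: not dominated (best power draw).
D8: dominated by D4 (cost 73≤155, sample rate 215≥132, accuracy 99.1≥86.9, power draw 153≤166).
D9: dominated by D5 (cost 44≤49, sample rate 700≥353, accuracy 85.9≥83.8, power draw 87≤176).
D10: not dominated (best cost).
D11: dominated by D10 (cost 22≤160, sample rate 323≥288, accuracy 93.0≥90.5, power draw 45≤55).

D1, D4, D5, D6, D7, D10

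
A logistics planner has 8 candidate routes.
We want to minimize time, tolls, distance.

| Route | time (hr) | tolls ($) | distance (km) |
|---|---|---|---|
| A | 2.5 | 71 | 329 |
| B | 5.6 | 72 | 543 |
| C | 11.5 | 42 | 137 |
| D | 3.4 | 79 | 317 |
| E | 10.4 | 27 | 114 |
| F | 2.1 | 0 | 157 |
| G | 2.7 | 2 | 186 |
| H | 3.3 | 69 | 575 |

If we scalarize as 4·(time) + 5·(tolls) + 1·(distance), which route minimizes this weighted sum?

F

A: 4·2.5 + 5·71 + 1·329 = 694.0
B: 4·5.6 + 5·72 + 1·543 = 925.4
C: 4·11.5 + 5·42 + 1·137 = 393.0
D: 4·3.4 + 5·79 + 1·317 = 725.6
E: 4·10.4 + 5·27 + 1·114 = 290.6
F: 4·2.1 + 5·0 + 1·157 = 165.4
G: 4·2.7 + 5·2 + 1·186 = 206.8
H: 4·3.3 + 5·69 + 1·575 = 933.2
Lowest: F at 165.4.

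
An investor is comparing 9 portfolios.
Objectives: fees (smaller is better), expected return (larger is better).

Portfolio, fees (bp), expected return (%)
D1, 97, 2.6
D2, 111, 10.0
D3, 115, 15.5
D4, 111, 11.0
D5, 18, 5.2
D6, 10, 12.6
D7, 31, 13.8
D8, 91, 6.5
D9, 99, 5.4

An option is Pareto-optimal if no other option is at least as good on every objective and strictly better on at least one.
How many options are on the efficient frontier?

D1: dominated by D5 (fees 18≤97, expected return 5.2≥2.6).
D2: dominated by D4 (fees 111≤111, expected return 11.0≥10.0).
D3: not dominated (best expected return).
D4: dominated by D6 (fees 10≤111, expected return 12.6≥11.0).
D5: dominated by D6 (fees 10≤18, expected return 12.6≥5.2).
D6: not dominated (best fees).
D7: not dominated.
D8: dominated by D6 (fees 10≤91, expected return 12.6≥6.5).
D9: dominated by D6 (fees 10≤99, expected return 12.6≥5.4).
Pareto-optimal: D3, D6, D7 → 3.

3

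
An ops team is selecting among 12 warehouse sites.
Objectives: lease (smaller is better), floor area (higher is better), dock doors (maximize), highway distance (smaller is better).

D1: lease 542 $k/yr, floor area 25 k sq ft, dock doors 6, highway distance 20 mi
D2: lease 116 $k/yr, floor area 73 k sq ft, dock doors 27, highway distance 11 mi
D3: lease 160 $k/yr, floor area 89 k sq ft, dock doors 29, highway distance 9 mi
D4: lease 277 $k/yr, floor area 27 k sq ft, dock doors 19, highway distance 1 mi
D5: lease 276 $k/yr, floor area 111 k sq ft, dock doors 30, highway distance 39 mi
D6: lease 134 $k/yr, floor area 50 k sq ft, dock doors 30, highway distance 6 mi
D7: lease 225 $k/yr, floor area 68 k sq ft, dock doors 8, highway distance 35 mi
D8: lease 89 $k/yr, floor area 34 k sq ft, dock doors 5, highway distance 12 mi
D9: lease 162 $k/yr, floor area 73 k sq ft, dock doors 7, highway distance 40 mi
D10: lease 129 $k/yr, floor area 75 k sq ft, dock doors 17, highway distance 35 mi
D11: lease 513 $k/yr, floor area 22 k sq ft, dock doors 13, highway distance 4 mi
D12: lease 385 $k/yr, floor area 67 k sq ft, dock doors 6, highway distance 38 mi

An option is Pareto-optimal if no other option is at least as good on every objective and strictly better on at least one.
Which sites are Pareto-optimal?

D1: dominated by D2 (lease 116≤542, floor area 73≥25, dock doors 27≥6, highway distance 11≤20).
D2: not dominated.
D3: not dominated.
D4: not dominated (best highway distance).
D5: not dominated (best floor area).
D6: not dominated.
D7: dominated by D2 (lease 116≤225, floor area 73≥68, dock doors 27≥8, highway distance 11≤35).
D8: not dominated (best lease).
D9: dominated by D2 (lease 116≤162, floor area 73≥73, dock doors 27≥7, highway distance 11≤40).
D10: not dominated.
D11: dominated by D4 (lease 277≤513, floor area 27≥22, dock doors 19≥13, highway distance 1≤4).
D12: dominated by D2 (lease 116≤385, floor area 73≥67, dock doors 27≥6, highway distance 11≤38).

D2, D3, D4, D5, D6, D8, D10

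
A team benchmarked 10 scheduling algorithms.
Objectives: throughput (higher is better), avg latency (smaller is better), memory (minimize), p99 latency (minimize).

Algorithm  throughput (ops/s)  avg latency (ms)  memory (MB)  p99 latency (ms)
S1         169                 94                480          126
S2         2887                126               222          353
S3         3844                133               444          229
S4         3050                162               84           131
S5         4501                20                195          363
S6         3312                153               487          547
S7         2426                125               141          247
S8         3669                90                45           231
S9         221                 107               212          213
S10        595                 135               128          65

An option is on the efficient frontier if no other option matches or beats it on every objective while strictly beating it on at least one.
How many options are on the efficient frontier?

S1: not dominated.
S2: dominated by S8 (throughput 3669≥2887, avg latency 90≤126, memory 45≤222, p99 latency 231≤353).
S3: not dominated.
S4: not dominated.
S5: not dominated (best throughput).
S6: dominated by S3 (throughput 3844≥3312, avg latency 133≤153, memory 444≤487, p99 latency 229≤547).
S7: dominated by S8 (throughput 3669≥2426, avg latency 90≤125, memory 45≤141, p99 latency 231≤247).
S8: not dominated (best memory).
S9: not dominated.
S10: not dominated (best p99 latency).
Pareto-optimal: S1, S3, S4, S5, S8, S9, S10 → 7.

7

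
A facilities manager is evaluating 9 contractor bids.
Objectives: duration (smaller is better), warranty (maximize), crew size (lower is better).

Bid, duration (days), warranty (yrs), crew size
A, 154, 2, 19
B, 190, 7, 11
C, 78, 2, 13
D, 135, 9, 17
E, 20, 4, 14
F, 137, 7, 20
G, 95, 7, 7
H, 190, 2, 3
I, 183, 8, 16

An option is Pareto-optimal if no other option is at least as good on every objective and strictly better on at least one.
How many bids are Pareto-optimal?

A: dominated by C (duration 78≤154, warranty 2≥2, crew size 13≤19).
B: dominated by G (duration 95≤190, warranty 7≥7, crew size 7≤11).
C: not dominated.
D: not dominated (best warranty).
E: not dominated (best duration).
F: dominated by D (duration 135≤137, warranty 9≥7, crew size 17≤20).
G: not dominated.
H: not dominated (best crew size).
I: not dominated.
Pareto-optimal: C, D, E, G, H, I → 6.

6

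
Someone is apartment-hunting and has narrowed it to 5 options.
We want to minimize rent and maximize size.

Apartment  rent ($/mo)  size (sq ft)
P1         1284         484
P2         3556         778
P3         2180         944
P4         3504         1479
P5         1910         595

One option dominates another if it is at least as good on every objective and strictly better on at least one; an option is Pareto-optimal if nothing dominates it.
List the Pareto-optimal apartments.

P1: not dominated (best rent).
P2: dominated by P3 (rent 2180≤3556, size 944≥778).
P3: not dominated.
P4: not dominated (best size).
P5: not dominated.

P1, P3, P4, P5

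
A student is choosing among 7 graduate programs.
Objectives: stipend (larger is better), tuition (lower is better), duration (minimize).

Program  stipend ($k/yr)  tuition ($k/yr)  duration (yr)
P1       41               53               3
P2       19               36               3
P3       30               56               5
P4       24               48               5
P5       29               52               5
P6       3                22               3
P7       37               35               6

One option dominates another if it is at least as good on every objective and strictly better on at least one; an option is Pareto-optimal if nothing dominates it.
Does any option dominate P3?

Yes

P1 vs P3: stipend 41≥30, tuition 53≤56, duration 3≤5 — P1 is at least as good on every objective and strictly better on at least one, so P1 dominates P3.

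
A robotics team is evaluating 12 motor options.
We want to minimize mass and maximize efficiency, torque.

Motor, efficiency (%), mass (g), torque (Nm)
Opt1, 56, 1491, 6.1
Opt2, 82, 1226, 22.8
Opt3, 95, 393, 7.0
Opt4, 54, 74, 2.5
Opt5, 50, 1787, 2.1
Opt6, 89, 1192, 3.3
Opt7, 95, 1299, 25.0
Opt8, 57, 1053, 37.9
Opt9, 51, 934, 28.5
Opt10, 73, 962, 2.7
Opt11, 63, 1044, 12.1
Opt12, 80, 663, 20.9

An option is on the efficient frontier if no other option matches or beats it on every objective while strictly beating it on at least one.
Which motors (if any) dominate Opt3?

Opt1: worse on efficiency (56 vs 95).
Opt2: worse on efficiency (82 vs 95).
Opt4: worse on efficiency (54 vs 95).
Opt5: worse on efficiency (50 vs 95).
Opt6: worse on efficiency (89 vs 95).
Opt7: worse on mass (1299 vs 393).
Opt8: worse on efficiency (57 vs 95).
Opt9: worse on efficiency (51 vs 95).
Opt10: worse on efficiency (73 vs 95).
Opt11: worse on efficiency (63 vs 95).
Opt12: worse on efficiency (80 vs 95).
No option dominates Opt3.

none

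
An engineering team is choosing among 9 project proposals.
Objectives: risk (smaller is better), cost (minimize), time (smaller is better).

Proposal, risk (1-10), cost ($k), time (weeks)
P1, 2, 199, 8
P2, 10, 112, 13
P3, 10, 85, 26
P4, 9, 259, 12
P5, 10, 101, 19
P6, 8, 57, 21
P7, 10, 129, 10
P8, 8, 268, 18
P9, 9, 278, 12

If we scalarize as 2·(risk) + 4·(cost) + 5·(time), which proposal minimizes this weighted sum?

P6

P1: 2·2 + 4·199 + 5·8 = 840
P2: 2·10 + 4·112 + 5·13 = 533
P3: 2·10 + 4·85 + 5·26 = 490
P4: 2·9 + 4·259 + 5·12 = 1114
P5: 2·10 + 4·101 + 5·19 = 519
P6: 2·8 + 4·57 + 5·21 = 349
P7: 2·10 + 4·129 + 5·10 = 586
P8: 2·8 + 4·268 + 5·18 = 1178
P9: 2·9 + 4·278 + 5·12 = 1190
Lowest: P6 at 349.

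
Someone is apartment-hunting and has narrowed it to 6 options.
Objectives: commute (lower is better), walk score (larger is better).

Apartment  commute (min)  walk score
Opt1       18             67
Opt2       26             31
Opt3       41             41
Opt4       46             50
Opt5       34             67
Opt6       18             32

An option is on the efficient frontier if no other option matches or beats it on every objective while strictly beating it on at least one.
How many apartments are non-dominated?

1

Opt1: not dominated.
Opt2: dominated by Opt1 (commute 18≤26, walk score 67≥31).
Opt3: dominated by Opt1 (commute 18≤41, walk score 67≥41).
Opt4: dominated by Opt1 (commute 18≤46, walk score 67≥50).
Opt5: dominated by Opt1 (commute 18≤34, walk score 67≥67).
Opt6: dominated by Opt1 (commute 18≤18, walk score 67≥32).
Pareto-optimal: Opt1 → 1.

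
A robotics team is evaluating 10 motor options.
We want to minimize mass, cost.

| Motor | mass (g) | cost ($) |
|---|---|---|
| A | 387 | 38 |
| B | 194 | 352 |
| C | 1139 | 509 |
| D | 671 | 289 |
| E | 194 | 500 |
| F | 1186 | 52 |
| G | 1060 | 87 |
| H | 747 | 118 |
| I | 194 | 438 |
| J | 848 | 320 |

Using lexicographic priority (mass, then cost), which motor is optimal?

B

First minimize mass: best is 194, kept {B, E, I}.
Then minimize cost: best is 352, kept {B}.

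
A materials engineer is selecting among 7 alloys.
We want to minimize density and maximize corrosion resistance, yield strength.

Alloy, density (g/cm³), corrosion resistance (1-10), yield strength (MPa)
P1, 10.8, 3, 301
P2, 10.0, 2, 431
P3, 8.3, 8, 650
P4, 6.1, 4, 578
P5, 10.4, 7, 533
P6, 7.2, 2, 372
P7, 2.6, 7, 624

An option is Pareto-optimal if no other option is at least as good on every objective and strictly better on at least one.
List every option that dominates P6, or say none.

P4: density 6.1≤7.2, corrosion resistance 4≥2, yield strength 578≥372 — dominates P6.
P7: density 2.6≤7.2, corrosion resistance 7≥2, yield strength 624≥372 — dominates P6.
Others (P1, P2, P3, P5) are each worse than P6 on at least one objective.

P4, P7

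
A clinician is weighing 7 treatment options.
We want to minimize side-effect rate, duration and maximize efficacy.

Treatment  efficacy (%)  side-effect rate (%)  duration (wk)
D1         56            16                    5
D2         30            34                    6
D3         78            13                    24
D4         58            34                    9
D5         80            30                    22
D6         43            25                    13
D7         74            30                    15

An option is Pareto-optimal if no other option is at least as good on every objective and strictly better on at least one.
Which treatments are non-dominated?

D1: not dominated (best duration).
D2: dominated by D1 (efficacy 56≥30, side-effect rate 16≤34, duration 5≤6).
D3: not dominated (best side-effect rate).
D4: not dominated.
D5: not dominated (best efficacy).
D6: dominated by D1 (efficacy 56≥43, side-effect rate 16≤25, duration 5≤13).
D7: not dominated.

D1, D3, D4, D5, D7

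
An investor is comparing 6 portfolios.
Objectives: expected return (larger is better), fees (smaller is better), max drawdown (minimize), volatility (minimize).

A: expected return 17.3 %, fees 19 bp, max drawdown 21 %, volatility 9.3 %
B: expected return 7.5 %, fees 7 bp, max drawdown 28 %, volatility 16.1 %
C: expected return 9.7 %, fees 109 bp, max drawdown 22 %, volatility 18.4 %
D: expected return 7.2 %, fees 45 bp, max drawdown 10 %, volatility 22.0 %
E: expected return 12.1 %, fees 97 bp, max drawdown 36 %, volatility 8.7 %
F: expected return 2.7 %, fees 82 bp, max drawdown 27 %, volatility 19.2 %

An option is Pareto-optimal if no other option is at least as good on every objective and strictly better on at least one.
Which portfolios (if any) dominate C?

A

A: expected return 17.3≥9.7, fees 19≤109, max drawdown 21≤22, volatility 9.3≤18.4 — dominates C.
Others (B, D, E, F) are each worse than C on at least one objective.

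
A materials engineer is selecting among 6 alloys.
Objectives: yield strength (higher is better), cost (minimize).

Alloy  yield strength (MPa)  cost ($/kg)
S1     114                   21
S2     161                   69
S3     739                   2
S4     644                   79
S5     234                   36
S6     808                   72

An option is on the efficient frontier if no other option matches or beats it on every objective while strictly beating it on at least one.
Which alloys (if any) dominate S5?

S3

S3: yield strength 739≥234, cost 2≤36 — dominates S5.
Others (S1, S2, S4, S6) are each worse than S5 on at least one objective.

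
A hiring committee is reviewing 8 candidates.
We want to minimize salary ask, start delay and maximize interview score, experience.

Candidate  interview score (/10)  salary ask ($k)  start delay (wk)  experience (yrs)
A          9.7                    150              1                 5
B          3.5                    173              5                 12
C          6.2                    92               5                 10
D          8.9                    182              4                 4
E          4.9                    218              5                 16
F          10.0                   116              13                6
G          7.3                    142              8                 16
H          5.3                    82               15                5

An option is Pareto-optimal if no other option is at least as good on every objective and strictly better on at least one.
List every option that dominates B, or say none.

A: worse on experience (5 vs 12).
C: worse on experience (10 vs 12).
D: worse on salary ask (182 vs 173).
E: worse on salary ask (218 vs 173).
F: worse on start delay (13 vs 5).
G: worse on start delay (8 vs 5).
H: worse on start delay (15 vs 5).
No option dominates B.

none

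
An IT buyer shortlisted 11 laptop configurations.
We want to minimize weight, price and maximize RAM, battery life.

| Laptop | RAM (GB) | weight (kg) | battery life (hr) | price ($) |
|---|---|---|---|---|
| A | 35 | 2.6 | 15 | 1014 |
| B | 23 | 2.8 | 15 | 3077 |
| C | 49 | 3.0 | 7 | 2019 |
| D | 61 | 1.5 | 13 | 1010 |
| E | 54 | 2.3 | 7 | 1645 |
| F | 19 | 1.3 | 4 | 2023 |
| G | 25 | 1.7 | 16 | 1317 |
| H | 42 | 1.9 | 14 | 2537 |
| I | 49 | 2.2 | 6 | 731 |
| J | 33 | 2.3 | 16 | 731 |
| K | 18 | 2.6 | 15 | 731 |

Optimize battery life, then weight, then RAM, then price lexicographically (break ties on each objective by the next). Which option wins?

First maximize battery life: best is 16, kept {G, J}.
Then minimize weight: best is 1.7, kept {G}.

G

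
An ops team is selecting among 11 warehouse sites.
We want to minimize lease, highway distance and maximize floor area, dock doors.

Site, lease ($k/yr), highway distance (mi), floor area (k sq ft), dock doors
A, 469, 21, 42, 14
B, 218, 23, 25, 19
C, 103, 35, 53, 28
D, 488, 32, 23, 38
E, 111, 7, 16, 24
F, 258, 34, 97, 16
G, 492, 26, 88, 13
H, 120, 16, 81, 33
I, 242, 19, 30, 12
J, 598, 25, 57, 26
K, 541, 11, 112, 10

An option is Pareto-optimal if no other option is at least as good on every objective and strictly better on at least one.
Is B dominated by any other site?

H vs B: lease 120≤218, highway distance 16≤23, floor area 81≥25, dock doors 33≥19 — H is at least as good on every objective and strictly better on at least one, so H dominates B.

Yes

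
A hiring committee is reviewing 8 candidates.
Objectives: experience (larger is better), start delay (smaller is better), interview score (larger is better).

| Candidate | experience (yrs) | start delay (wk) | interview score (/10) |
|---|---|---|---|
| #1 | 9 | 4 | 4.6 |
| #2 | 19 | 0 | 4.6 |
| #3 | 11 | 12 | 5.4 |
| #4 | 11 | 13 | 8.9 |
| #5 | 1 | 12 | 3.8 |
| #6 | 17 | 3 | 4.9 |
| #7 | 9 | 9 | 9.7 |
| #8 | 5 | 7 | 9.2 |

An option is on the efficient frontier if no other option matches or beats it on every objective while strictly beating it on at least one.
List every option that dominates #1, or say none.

#2, #6

#2: experience 19≥9, start delay 0≤4, interview score 4.6≥4.6 — dominates #1.
#6: experience 17≥9, start delay 3≤4, interview score 4.9≥4.6 — dominates #1.
Others (#3, #4, #5, #7, #8) are each worse than #1 on at least one objective.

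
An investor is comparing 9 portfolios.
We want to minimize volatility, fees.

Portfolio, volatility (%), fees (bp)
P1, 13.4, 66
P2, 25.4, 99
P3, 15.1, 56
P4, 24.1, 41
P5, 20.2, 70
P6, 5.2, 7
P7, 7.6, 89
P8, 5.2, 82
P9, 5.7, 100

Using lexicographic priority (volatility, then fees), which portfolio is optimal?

First minimize volatility: best is 5.2, kept {P6, P8}.
Then minimize fees: best is 7, kept {P6}.

P6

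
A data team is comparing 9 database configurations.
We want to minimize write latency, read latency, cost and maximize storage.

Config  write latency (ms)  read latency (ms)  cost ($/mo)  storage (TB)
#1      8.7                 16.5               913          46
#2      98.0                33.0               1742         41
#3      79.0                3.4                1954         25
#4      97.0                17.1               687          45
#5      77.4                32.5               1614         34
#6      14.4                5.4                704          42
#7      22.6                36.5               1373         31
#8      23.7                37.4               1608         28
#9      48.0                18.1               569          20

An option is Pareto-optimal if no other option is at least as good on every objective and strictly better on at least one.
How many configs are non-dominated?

#1: not dominated (best write latency).
#2: dominated by #1 (write latency 8.7≤98.0, read latency 16.5≤33.0, cost 913≤1742, storage 46≥41).
#3: not dominated (best read latency).
#4: not dominated.
#5: dominated by #1 (write latency 8.7≤77.4, read latency 16.5≤32.5, cost 913≤1614, storage 46≥34).
#6: not dominated.
#7: dominated by #1 (write latency 8.7≤22.6, read latency 16.5≤36.5, cost 913≤1373, storage 46≥31).
#8: dominated by #1 (write latency 8.7≤23.7, read latency 16.5≤37.4, cost 913≤1608, storage 46≥28).
#9: not dominated (best cost).
Pareto-optimal: #1, #3, #4, #6, #9 → 5.

5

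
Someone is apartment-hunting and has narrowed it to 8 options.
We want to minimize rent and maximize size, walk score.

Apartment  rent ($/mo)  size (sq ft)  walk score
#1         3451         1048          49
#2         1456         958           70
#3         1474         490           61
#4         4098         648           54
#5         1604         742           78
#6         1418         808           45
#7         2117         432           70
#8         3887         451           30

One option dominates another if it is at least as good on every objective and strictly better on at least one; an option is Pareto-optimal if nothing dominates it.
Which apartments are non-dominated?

#1, #2, #5, #6

#1: not dominated (best size).
#2: not dominated.
#3: dominated by #2 (rent 1456≤1474, size 958≥490, walk score 70≥61).
#4: dominated by #2 (rent 1456≤4098, size 958≥648, walk score 70≥54).
#5: not dominated (best walk score).
#6: not dominated (best rent).
#7: dominated by #2 (rent 1456≤2117, size 958≥432, walk score 70≥70).
#8: dominated by #1 (rent 3451≤3887, size 1048≥451, walk score 49≥30).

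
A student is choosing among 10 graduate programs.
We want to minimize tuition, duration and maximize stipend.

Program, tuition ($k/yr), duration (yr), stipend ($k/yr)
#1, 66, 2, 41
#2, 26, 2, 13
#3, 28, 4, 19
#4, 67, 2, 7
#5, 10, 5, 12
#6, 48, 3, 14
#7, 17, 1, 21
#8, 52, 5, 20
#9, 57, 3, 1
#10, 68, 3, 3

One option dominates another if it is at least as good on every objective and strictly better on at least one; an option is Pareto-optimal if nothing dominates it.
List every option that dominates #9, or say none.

#2: tuition 26≤57, duration 2≤3, stipend 13≥1 — dominates #9.
#6: tuition 48≤57, duration 3≤3, stipend 14≥1 — dominates #9.
#7: tuition 17≤57, duration 1≤3, stipend 21≥1 — dominates #9.
Others (#1, #3, #4, #5, #8, #10) are each worse than #9 on at least one objective.

#2, #6, #7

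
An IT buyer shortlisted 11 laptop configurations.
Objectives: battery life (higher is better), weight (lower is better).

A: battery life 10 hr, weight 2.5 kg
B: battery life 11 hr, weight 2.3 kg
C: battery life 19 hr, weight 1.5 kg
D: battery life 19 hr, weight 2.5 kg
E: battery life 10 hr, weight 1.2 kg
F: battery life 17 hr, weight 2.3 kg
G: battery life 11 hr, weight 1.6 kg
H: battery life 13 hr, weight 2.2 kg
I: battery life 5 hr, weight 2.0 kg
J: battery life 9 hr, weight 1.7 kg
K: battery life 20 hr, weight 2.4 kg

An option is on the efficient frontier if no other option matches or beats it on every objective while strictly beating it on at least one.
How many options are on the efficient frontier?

3

A: dominated by B (battery life 11≥10, weight 2.3≤2.5).
B: dominated by C (battery life 19≥11, weight 1.5≤2.3).
C: not dominated.
D: dominated by C (battery life 19≥19, weight 1.5≤2.5).
E: not dominated (best weight).
F: dominated by C (battery life 19≥17, weight 1.5≤2.3).
G: dominated by C (battery life 19≥11, weight 1.5≤1.6).
H: dominated by C (battery life 19≥13, weight 1.5≤2.2).
I: dominated by C (battery life 19≥5, weight 1.5≤2.0).
J: dominated by C (battery life 19≥9, weight 1.5≤1.7).
K: not dominated (best battery life).
Pareto-optimal: C, E, K → 3.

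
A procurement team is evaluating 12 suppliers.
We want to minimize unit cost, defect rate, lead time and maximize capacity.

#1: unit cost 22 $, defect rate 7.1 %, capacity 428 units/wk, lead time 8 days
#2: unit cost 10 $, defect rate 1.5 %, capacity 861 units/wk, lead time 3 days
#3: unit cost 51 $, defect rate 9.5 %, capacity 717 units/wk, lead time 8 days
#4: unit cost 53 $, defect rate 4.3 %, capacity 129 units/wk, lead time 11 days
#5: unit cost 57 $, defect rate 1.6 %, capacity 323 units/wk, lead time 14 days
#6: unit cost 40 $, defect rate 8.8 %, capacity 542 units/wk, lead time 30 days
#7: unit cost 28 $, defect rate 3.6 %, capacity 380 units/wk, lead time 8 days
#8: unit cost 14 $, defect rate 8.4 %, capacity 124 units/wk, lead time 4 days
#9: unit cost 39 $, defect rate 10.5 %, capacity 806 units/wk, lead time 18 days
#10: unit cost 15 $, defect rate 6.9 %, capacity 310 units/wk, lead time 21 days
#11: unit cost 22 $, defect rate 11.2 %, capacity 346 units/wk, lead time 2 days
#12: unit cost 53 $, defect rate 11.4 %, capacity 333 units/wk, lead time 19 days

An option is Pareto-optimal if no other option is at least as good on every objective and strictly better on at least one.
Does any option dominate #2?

#1: worse on unit cost (22 vs 10).
#3: worse on unit cost (51 vs 10).
#4: worse on unit cost (53 vs 10).
#5: worse on unit cost (57 vs 10).
#6: worse on unit cost (40 vs 10).
#7: worse on unit cost (28 vs 10).
#8: worse on unit cost (14 vs 10).
#9: worse on unit cost (39 vs 10).
#10: worse on unit cost (15 vs 10).
#11: worse on unit cost (22 vs 10).
#12: worse on unit cost (53 vs 10).
No option is at least as good as #2 on every objective and strictly better on one.

No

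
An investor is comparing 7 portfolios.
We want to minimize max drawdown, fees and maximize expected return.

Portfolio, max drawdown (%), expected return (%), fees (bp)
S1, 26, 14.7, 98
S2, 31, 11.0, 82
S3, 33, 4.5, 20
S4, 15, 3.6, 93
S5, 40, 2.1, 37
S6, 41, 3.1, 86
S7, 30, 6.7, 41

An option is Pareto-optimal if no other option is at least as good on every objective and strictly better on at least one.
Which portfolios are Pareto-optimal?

S1, S2, S3, S4, S7

S1: not dominated (best expected return).
S2: not dominated.
S3: not dominated (best fees).
S4: not dominated (best max drawdown).
S5: dominated by S3 (max drawdown 33≤40, expected return 4.5≥2.1, fees 20≤37).
S6: dominated by S2 (max drawdown 31≤41, expected return 11.0≥3.1, fees 82≤86).
S7: not dominated.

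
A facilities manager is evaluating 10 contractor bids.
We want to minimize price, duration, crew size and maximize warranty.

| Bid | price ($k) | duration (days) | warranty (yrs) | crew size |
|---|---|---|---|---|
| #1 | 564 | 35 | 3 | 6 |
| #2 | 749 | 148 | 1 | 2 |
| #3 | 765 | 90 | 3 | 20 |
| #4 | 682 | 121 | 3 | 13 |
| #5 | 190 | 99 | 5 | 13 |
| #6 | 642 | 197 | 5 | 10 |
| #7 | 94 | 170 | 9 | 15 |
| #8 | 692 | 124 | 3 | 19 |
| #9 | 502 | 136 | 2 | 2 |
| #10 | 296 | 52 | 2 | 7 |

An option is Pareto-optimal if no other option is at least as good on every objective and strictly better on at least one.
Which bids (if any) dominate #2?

#9

#9: price 502≤749, duration 136≤148, warranty 2≥1, crew size 2≤2 — dominates #2.
Others (#1, #3, #4, #5, #6, #7, #8, #10) are each worse than #2 on at least one objective.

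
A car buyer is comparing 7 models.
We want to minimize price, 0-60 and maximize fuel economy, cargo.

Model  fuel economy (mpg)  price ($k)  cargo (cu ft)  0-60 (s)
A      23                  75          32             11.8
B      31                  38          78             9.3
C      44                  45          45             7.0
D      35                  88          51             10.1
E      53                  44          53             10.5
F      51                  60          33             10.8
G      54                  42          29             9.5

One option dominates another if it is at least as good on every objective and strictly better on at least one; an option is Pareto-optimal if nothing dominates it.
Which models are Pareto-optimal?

A: dominated by B (fuel economy 31≥23, price 38≤75, cargo 78≥32, 0-60 9.3≤11.8).
B: not dominated (best price).
C: not dominated (best 0-60).
D: not dominated.
E: not dominated.
F: dominated by E (fuel economy 53≥51, price 44≤60, cargo 53≥33, 0-60 10.5≤10.8).
G: not dominated (best fuel economy).

B, C, D, E, G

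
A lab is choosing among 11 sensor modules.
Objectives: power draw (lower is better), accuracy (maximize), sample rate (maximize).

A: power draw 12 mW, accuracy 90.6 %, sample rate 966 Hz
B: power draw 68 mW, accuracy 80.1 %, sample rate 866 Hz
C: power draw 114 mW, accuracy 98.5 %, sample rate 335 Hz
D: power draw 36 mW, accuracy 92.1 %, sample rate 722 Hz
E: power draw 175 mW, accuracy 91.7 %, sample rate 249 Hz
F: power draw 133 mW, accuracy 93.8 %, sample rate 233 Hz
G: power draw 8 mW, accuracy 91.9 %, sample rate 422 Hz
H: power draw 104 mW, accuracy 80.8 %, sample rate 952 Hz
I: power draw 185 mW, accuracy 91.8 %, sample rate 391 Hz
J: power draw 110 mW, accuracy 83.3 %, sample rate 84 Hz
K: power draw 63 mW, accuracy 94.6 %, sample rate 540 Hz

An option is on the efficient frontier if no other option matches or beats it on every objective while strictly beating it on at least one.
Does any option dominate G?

A: worse on power draw (12 vs 8).
B: worse on power draw (68 vs 8).
C: worse on power draw (114 vs 8).
D: worse on power draw (36 vs 8).
E: worse on power draw (175 vs 8).
F: worse on power draw (133 vs 8).
H: worse on power draw (104 vs 8).
I: worse on power draw (185 vs 8).
J: worse on power draw (110 vs 8).
K: worse on power draw (63 vs 8).
No option is at least as good as G on every objective and strictly better on one.

No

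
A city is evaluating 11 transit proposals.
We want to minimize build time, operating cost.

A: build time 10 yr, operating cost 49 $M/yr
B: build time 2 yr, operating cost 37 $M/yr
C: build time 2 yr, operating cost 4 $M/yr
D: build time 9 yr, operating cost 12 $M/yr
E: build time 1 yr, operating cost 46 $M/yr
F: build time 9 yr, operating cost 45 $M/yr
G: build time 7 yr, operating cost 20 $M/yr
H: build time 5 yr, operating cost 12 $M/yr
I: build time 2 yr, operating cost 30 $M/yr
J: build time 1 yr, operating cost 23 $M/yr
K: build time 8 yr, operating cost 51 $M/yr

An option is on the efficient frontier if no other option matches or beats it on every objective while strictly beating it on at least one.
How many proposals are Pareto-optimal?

A: dominated by B (build time 2≤10, operating cost 37≤49).
B: dominated by C (build time 2≤2, operating cost 4≤37).
C: not dominated (best operating cost).
D: dominated by C (build time 2≤9, operating cost 4≤12).
E: dominated by J (build time 1≤1, operating cost 23≤46).
F: dominated by B (build time 2≤9, operating cost 37≤45).
G: dominated by C (build time 2≤7, operating cost 4≤20).
H: dominated by C (build time 2≤5, operating cost 4≤12).
I: dominated by C (build time 2≤2, operating cost 4≤30).
J: not dominated.
K: dominated by B (build time 2≤8, operating cost 37≤51).
Pareto-optimal: C, J → 2.

2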